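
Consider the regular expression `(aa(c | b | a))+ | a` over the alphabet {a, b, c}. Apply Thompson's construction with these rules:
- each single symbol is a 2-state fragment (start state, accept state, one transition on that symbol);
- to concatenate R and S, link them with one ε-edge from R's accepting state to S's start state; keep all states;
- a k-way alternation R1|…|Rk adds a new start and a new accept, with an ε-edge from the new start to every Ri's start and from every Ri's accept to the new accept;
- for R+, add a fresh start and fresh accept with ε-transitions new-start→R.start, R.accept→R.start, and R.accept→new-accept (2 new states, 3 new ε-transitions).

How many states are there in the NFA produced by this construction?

Recursing over subexpressions:
Each of the 6 symbol leaves contributes a 2-state fragment.
  c | b | a : 8 states
  aa(c | b | a) : 12 states
  (aa(c | b | a))+ : 14 states
  (aa(c | b | a))+ | a : 18 states

18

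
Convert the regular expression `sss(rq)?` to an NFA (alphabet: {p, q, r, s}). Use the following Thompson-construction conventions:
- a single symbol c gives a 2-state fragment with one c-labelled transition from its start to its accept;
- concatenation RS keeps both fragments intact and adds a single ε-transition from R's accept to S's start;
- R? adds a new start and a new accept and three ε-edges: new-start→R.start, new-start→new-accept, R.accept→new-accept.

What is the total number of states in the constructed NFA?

By structural recursion:
Each of the 5 symbol leaves contributes a 2-state fragment.
  rq — 4 states
  (rq)? — 6 states
  sss(rq)? — 12 states

12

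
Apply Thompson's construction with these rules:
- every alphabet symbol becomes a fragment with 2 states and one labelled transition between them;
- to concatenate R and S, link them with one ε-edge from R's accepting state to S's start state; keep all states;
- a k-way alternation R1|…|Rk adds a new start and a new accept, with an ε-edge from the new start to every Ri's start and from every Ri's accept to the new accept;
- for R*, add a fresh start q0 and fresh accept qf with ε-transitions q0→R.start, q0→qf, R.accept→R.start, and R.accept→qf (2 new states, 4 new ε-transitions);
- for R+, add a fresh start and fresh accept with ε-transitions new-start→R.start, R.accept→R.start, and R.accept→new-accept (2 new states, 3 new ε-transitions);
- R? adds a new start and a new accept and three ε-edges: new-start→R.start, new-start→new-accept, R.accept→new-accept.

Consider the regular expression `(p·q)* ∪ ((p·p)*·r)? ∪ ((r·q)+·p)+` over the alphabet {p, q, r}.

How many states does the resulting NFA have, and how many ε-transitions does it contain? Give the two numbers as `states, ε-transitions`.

28, 28

Bottom-up over the parse tree:
Each of the 8 symbol leaves contributes 2 states and 0 ε-transitions.
  p·q → 4 states, 1 ε-transition
  (p·q)* → 6 states, 5 ε-transitions
  p·p → 4 states, 1 ε-transition
  (p·p)* → 6 states, 5 ε-transitions
  (p·p)*·r → 8 states, 6 ε-transitions
  ((p·p)*·r)? → 10 states, 9 ε-transitions
  r·q → 4 states, 1 ε-transition
  (r·q)+ → 6 states, 4 ε-transitions
  (r·q)+·p → 8 states, 5 ε-transitions
  ((r·q)+·p)+ → 10 states, 8 ε-transitions
  (p·q)* ∪ ((p·p)*·r)? ∪ ((r·q)+·p)+ → 28 states, 28 ε-transitions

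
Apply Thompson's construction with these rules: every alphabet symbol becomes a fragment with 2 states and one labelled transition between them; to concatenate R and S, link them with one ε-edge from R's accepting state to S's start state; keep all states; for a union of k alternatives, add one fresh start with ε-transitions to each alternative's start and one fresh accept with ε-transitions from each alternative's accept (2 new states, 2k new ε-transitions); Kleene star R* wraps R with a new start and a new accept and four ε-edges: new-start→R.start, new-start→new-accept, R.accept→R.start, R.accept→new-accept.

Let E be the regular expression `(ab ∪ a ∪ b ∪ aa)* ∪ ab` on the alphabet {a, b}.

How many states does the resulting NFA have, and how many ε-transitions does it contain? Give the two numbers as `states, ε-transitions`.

22, 19

Bottom-up over the parse tree:
Each of the 8 symbol leaves contributes 2 states and 0 ε-transitions.
  ab — 4 states, 1 ε-transition
  aa — 4 states, 1 ε-transition
  ab ∪ a ∪ b ∪ aa — 14 states, 10 ε-transitions
  (ab ∪ a ∪ b ∪ aa)* — 16 states, 14 ε-transitions
  ab — 4 states, 1 ε-transition
  (ab ∪ a ∪ b ∪ aa)* ∪ ab — 22 states, 19 ε-transitions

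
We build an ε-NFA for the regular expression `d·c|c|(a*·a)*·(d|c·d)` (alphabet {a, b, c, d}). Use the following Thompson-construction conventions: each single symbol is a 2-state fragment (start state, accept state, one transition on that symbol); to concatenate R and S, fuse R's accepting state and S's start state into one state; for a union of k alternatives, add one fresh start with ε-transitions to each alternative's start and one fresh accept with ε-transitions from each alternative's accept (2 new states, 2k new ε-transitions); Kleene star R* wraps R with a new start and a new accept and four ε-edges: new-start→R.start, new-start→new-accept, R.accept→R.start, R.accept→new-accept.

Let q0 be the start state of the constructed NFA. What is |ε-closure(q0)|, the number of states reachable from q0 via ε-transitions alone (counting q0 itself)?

10

Compute the ε-closure size of each fragment's start state recursively; a symbol fragment's start has no outgoing ε-edge, so its closure is just itself (size 1).
  d·c — |ε-closure| equals the left operand's closure size = 1 (its accept is not ε-reachable, so the closure stops there)
  a* — the star's fresh start ε-reaches both the body's start and the fresh accept: |ε-closure| = 2 + 1 = 3
  a*·a — the left operand accepts ε, so the closure extends into the next operand (the shared merged state is already counted); |ε-closure| = 3 + (1−1) = 3
  (a*·a)* — new start has ε-edges to the inner start and to the new accept, so |ε-closure| = 2 + 3 = 5
  c·d — |ε-closure| equals the left operand's closure size = 1 (its accept is not ε-reachable, so the closure stops there)
  d|c·d — new start ε-reaches every alternative's start; none of them accept ε, so the new accept is not reached: |ε-closure| = 1 + 1 + 1 = 3
  (a*·a)*·(d|c·d) — |ε-closure| = 5 + (3−1) = 7 (closure spills across the concat boundary because the left factor accepts ε)
  d·c|c|(a*·a)*·(d|c·d) — |ε-closure| = 1 + 1 + 1 + 7 = 10 (the new accept is not ε-reachable since no branch accepts ε)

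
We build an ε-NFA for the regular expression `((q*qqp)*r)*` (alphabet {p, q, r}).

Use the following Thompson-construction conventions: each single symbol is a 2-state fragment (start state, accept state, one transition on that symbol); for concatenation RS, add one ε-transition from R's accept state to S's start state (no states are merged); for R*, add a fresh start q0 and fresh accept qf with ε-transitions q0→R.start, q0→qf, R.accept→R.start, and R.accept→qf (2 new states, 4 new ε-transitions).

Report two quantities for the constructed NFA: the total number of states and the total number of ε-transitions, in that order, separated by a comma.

Bottom-up over the parse tree:
Each of the 5 symbol leaves contributes 2 states and 0 ε-transitions.
  q* = 4 states, 4 ε-transitions
  q*qqp = 10 states, 7 ε-transitions
  (q*qqp)* = 12 states, 11 ε-transitions
  (q*qqp)*r = 14 states, 12 ε-transitions
  ((q*qqp)*r)* = 16 states, 16 ε-transitions

16, 16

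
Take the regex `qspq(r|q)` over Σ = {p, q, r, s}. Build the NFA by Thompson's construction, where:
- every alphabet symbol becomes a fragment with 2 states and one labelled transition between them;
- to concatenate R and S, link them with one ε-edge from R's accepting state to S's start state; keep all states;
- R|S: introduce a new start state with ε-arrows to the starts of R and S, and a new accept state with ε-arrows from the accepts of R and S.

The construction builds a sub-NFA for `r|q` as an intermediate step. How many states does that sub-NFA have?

Fragment for `r|q`:
Each of the 2 symbol leaves contributes a 2-state fragment.
  r|q — 6 states

6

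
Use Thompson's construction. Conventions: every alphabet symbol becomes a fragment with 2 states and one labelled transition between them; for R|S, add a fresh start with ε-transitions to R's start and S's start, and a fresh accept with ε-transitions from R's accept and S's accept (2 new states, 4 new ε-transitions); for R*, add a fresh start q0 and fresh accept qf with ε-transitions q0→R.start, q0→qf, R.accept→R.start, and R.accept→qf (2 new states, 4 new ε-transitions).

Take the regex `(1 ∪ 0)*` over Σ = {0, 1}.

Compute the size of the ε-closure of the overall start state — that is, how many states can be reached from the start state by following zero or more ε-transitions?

Work bottom-up. For each fragment F, track |ε-closure(F.start)| and whether F's accept lies in that closure (i.e. whether F accepts ε). A single-symbol fragment has closure size 1 and does not accept ε.
  1 ∪ 0 : |closure| = 1 + 1 + 1 = 3 (the new accept is not ε-reachable since no branch accepts ε)
  (1 ∪ 0)* : the star's fresh start ε-reaches both the body's start and the fresh accept: |closure| = 2 + 3 = 5

5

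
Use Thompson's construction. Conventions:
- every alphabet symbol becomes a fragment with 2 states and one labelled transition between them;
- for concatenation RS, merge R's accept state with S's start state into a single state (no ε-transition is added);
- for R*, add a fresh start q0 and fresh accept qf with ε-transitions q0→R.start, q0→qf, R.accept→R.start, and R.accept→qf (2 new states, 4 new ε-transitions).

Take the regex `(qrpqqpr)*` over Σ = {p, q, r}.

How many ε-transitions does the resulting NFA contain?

4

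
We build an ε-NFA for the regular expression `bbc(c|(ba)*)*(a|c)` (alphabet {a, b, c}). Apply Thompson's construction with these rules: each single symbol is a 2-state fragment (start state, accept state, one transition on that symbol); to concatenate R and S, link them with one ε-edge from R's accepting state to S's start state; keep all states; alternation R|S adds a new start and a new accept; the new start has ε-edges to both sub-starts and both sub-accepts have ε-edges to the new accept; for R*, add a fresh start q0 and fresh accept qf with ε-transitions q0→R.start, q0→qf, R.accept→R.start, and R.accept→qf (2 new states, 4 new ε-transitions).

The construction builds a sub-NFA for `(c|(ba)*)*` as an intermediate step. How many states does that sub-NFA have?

12

Fragment for `(c|(ba)*)*`:
Each of the 3 symbol leaves contributes a 2-state fragment.
  ba : 4 states
  (ba)* : 6 states
  c|(ba)* : 10 states
  (c|(ba)*)* : 12 states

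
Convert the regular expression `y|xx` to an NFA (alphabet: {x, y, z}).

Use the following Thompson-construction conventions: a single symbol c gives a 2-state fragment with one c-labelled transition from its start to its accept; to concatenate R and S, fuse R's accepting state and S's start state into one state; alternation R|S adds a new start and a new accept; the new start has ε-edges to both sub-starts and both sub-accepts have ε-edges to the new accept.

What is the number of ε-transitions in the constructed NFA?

By structural recursion:
Each of the 3 symbol leaves contributes 0 ε-transitions.
  xx — 0 ε-transitions
  y|xx — 4 ε-transitions

4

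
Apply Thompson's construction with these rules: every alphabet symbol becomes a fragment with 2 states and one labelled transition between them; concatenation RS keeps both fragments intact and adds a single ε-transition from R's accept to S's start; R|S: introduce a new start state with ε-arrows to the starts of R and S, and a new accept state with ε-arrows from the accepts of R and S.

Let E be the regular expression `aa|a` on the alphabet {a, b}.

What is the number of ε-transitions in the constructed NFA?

5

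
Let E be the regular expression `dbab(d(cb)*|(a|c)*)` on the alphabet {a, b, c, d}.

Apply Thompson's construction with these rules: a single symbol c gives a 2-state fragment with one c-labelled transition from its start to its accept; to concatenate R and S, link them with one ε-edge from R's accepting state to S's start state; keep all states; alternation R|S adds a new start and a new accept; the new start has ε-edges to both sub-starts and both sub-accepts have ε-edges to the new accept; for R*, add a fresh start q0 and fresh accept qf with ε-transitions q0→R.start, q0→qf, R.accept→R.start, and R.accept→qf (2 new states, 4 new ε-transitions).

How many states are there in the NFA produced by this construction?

Building bottom-up:
Each of the 9 symbol leaves contributes a 2-state fragment.
  cb = 4 states
  (cb)* = 6 states
  d(cb)* = 8 states
  a|c = 6 states
  (a|c)* = 8 states
  d(cb)*|(a|c)* = 18 states
  dbab(d(cb)*|(a|c)*) = 26 states

26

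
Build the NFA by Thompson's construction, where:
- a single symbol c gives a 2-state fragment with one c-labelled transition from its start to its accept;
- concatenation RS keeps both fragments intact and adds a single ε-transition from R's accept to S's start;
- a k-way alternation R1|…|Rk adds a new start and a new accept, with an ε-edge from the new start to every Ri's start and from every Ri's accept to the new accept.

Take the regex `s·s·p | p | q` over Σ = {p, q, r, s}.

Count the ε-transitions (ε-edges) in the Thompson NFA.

8

Per subexpression:
Each of the 5 symbol leaves contributes 0 ε-transitions.
  s·s·p : 2 ε-transitions
  s·s·p | p | q : 8 ε-transitions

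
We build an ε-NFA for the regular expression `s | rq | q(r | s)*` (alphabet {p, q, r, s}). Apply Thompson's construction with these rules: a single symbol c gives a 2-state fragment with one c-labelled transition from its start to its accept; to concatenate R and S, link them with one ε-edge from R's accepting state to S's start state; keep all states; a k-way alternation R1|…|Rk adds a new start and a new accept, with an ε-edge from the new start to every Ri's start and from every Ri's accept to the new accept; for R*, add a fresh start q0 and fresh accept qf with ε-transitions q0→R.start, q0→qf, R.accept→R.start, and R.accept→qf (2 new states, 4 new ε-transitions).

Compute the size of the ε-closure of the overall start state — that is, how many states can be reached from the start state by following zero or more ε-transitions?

4

Let C(F) = |ε-closure(F.start)| within fragment F, and note whether F accepts ε. Symbol fragments have C = 1 and do not accept ε. Then:
  rq : same as the first factor's closure: |closure| = 1
  r | s : |closure| = 1 + 1 + 1 = 3 (the new accept is not ε-reachable since no branch accepts ε)
  (r | s)* : |closure| = 1 (new start) + 3 (body) + 1 (new accept) = 5
  q(r | s)* : |closure| equals the left operand's closure size = 1 (its accept is not ε-reachable, so the closure stops there)
  s | rq | q(r | s)* : new start ε-reaches every alternative's start; none of them accept ε, so the new accept is not reached: |closure| = 1 + 1 + 1 + 1 = 4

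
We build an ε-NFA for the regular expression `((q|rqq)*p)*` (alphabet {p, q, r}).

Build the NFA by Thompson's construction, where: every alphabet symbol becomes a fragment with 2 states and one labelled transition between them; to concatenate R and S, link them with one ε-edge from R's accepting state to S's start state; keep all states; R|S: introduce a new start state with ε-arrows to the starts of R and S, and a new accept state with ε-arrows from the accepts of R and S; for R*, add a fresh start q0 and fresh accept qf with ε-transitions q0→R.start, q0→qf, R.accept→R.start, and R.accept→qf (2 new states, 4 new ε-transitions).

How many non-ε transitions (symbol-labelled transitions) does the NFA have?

By structural recursion:
Each of the 5 symbol leaves contributes exactly 1 symbol transition.
  rqq = 3 symbol transitions
  q|rqq = 4 symbol transitions
  (q|rqq)* = 4 symbol transitions
  (q|rqq)*p = 5 symbol transitions
  ((q|rqq)*p)* = 5 symbol transitions

5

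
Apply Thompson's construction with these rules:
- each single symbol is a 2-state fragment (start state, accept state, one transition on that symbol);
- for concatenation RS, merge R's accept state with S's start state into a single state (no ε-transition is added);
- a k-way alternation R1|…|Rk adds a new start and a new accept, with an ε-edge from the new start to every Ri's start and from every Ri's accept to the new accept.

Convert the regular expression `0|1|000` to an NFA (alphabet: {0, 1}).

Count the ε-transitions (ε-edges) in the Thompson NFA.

By structural recursion:
Each of the 5 symbol leaves contributes 0 ε-transitions.
  000 : 0 ε-transitions
  0|1|000 : 6 ε-transitions

6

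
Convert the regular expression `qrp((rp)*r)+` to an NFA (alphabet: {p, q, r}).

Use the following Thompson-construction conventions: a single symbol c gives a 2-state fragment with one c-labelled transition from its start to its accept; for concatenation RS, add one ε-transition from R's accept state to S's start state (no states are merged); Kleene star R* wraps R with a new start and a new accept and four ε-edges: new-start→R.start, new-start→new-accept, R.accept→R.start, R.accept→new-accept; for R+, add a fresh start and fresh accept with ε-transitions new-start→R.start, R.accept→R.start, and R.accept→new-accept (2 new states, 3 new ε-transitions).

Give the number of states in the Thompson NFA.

16

Bottom-up over the parse tree:
Each of the 6 symbol leaves contributes a 2-state fragment.
  rp — 4 states
  (rp)* — 6 states
  (rp)*r — 8 states
  ((rp)*r)+ — 10 states
  qrp((rp)*r)+ — 16 states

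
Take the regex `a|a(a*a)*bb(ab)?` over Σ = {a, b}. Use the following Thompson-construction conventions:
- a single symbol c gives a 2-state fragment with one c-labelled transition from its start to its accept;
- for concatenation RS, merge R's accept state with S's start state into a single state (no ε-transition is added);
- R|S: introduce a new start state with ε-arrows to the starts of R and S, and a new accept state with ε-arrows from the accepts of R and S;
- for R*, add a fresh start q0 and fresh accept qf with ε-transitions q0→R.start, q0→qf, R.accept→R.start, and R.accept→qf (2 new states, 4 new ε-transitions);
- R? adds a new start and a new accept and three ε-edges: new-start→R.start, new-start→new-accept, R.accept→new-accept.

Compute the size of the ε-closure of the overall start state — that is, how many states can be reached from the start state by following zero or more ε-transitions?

3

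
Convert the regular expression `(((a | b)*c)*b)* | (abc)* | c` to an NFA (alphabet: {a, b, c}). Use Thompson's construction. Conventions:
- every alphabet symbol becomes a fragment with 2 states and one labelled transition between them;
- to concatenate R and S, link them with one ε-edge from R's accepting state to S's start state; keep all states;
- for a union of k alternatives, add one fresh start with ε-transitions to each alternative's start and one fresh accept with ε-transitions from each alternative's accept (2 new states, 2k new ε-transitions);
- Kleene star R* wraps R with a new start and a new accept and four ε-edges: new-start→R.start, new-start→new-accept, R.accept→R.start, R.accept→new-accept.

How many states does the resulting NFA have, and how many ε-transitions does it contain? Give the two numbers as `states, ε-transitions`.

Recursing over subexpressions:
Each of the 8 symbol leaves contributes 2 states and 0 ε-transitions.
  a | b → 6 states, 4 ε-transitions
  (a | b)* → 8 states, 8 ε-transitions
  (a | b)*c → 10 states, 9 ε-transitions
  ((a | b)*c)* → 12 states, 13 ε-transitions
  ((a | b)*c)*b → 14 states, 14 ε-transitions
  (((a | b)*c)*b)* → 16 states, 18 ε-transitions
  abc → 6 states, 2 ε-transitions
  (abc)* → 8 states, 6 ε-transitions
  (((a | b)*c)*b)* | (abc)* | c → 28 states, 30 ε-transitions

28, 30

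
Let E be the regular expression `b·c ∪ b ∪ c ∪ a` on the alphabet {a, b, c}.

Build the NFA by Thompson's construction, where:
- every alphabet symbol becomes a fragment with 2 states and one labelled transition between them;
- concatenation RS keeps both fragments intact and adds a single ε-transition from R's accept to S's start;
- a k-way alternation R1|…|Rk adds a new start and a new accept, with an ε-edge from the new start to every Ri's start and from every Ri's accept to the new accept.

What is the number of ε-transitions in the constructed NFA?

Recursing over subexpressions:
Each of the 5 symbol leaves contributes 0 ε-transitions.
  b·c — 1 ε-transition
  b·c ∪ b ∪ c ∪ a — 9 ε-transitions

9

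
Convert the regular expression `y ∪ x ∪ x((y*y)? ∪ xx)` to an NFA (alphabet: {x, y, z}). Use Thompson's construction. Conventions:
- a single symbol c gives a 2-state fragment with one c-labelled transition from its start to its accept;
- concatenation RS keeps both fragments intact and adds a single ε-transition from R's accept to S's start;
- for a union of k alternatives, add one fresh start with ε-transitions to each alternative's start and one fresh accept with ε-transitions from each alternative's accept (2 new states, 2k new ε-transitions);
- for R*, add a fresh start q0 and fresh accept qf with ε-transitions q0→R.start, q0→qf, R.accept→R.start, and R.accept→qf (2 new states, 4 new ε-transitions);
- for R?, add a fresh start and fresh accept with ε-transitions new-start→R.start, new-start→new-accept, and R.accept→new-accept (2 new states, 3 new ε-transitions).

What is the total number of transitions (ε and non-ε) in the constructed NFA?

27

By structural recursion:
Each of the 7 symbol leaves contributes 1 transition (1 symbol, 0 ε).
  y* — 5 transitions (1 symbol, 4 ε)
  y*y — 7 transitions (2 symbol, 5 ε)
  (y*y)? — 10 transitions (2 symbol, 8 ε)
  xx — 3 transitions (2 symbol, 1 ε)
  (y*y)? ∪ xx — 17 transitions (4 symbol, 13 ε)
  x((y*y)? ∪ xx) — 19 transitions (5 symbol, 14 ε)
  y ∪ x ∪ x((y*y)? ∪ xx) — 27 transitions (7 symbol, 20 ε)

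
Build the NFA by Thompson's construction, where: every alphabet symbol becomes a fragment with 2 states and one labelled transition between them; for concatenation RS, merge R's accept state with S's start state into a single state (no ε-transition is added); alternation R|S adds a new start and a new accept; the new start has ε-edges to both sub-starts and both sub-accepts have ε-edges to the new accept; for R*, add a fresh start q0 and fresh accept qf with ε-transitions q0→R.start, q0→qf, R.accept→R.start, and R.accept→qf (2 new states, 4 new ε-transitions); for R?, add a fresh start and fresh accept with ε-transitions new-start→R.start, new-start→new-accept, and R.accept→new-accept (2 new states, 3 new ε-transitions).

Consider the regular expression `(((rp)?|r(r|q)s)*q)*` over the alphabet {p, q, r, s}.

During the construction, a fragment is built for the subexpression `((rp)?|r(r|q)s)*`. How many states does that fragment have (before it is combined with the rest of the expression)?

17

Fragment for `((rp)?|r(r|q)s)*`:
Each of the 6 symbol leaves contributes a 2-state fragment.
  rp = 3 states
  (rp)? = 5 states
  r|q = 6 states
  r(r|q)s = 8 states
  (rp)?|r(r|q)s = 15 states
  ((rp)?|r(r|q)s)* = 17 states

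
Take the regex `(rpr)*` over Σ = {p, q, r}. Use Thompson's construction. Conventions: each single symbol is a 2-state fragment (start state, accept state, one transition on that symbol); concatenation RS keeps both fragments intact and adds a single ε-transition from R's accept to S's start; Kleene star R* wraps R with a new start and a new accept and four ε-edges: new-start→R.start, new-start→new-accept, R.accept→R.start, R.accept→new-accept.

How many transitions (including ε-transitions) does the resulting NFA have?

Building bottom-up:
Each of the 3 symbol leaves contributes 1 transition (1 symbol, 0 ε).
  rpr — 5 transitions (3 symbol, 2 ε)
  (rpr)* — 9 transitions (3 symbol, 6 ε)

9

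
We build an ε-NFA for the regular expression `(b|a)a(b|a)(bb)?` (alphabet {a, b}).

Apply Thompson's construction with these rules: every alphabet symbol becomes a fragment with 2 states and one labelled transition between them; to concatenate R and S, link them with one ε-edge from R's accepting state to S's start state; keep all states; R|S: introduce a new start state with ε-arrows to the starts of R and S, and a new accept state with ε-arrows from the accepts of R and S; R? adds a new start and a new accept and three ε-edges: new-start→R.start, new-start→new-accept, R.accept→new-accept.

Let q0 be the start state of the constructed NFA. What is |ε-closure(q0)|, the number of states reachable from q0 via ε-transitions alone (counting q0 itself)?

Compute the ε-closure size of each fragment's start state recursively; a symbol fragment's start has no outgoing ε-edge, so its closure is just itself (size 1).
  b|a → new start ε-reaches every alternative's start; none of them accept ε, so the new accept is not reached: |ε-closure| = 1 + 1 + 1 = 3
  b|a → |ε-closure| = 1 + 1 + 1 = 3 (the new accept is not ε-reachable since no branch accepts ε)
  bb → |ε-closure| equals the left operand's closure size = 1 (its accept is not ε-reachable, so the closure stops there)
  (bb)? → |ε-closure| = 1 (new start) + 1 (body) + 1 (new accept, via ε) = 3
  (b|a)a(b|a)(bb)? → same as the first factor's closure: |ε-closure| = 3

3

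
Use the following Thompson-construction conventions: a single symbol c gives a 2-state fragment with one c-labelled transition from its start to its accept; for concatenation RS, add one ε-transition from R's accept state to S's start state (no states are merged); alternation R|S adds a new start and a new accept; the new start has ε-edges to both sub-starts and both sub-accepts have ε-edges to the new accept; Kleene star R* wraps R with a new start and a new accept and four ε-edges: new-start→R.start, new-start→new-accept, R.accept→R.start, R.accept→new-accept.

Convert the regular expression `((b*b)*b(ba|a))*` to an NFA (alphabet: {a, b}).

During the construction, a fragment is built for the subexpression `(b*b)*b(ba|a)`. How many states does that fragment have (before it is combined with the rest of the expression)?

18

Fragment for `(b*b)*b(ba|a)`:
Each of the 6 symbol leaves contributes a 2-state fragment.
  b* → 4 states
  b*b → 6 states
  (b*b)* → 8 states
  ba → 4 states
  ba|a → 8 states
  (b*b)*b(ba|a) → 18 states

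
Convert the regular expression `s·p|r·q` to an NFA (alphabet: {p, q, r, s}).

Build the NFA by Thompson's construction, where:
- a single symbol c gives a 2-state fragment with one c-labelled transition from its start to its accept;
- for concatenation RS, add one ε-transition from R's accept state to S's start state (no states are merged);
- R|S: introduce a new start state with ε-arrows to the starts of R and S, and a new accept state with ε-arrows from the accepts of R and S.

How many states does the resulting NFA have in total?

10

Building bottom-up:
Each of the 4 symbol leaves contributes a 2-state fragment.
  s·p → 4 states
  r·q → 4 states
  s·p|r·q → 10 states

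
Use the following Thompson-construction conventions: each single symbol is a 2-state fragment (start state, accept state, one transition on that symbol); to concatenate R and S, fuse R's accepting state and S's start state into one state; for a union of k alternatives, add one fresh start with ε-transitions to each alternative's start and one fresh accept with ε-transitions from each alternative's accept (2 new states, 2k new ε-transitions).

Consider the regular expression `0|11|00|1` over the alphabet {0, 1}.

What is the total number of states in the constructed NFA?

Building bottom-up:
Each of the 6 symbol leaves contributes a 2-state fragment.
  11 : 3 states
  00 : 3 states
  0|11|00|1 : 12 states

12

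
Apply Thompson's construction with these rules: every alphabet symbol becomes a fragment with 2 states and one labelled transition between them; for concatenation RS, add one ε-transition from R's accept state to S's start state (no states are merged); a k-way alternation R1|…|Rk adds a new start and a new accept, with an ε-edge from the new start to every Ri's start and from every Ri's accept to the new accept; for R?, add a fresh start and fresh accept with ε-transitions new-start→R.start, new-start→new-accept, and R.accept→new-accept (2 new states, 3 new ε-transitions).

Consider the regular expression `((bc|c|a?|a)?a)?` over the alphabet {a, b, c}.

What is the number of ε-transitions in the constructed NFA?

19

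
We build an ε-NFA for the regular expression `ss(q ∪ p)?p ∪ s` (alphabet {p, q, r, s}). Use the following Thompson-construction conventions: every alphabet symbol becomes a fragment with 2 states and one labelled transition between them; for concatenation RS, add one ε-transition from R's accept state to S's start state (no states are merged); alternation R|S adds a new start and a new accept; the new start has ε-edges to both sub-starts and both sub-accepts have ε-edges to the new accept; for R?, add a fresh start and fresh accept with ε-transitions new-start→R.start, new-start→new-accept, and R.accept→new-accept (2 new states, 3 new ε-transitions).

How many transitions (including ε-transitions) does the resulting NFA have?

20

Per subexpression:
Each of the 6 symbol leaves contributes 1 transition (1 symbol, 0 ε).
  q ∪ p → 6 transitions (2 symbol, 4 ε)
  (q ∪ p)? → 9 transitions (2 symbol, 7 ε)
  ss(q ∪ p)?p → 15 transitions (5 symbol, 10 ε)
  ss(q ∪ p)?p ∪ s → 20 transitions (6 symbol, 14 ε)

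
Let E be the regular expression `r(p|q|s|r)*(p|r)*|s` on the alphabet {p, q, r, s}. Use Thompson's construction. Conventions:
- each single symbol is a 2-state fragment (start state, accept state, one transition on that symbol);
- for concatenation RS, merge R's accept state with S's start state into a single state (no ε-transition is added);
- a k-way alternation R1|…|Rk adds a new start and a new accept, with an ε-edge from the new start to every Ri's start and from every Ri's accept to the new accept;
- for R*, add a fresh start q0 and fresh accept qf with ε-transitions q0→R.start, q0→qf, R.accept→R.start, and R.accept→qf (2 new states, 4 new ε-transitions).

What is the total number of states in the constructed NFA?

24

Bottom-up over the parse tree:
Each of the 8 symbol leaves contributes a 2-state fragment.
  p|q|s|r — 10 states
  (p|q|s|r)* — 12 states
  p|r — 6 states
  (p|r)* — 8 states
  r(p|q|s|r)*(p|r)* — 20 states
  r(p|q|s|r)*(p|r)*|s — 24 states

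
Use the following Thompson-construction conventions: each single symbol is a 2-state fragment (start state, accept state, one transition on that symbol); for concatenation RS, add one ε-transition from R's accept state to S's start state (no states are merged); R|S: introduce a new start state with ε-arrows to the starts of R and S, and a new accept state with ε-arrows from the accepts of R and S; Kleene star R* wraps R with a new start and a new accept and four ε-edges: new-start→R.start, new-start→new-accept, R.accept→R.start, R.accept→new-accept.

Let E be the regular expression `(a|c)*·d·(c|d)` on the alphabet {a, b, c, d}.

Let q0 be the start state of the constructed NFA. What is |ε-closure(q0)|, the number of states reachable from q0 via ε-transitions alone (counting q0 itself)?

6

Work bottom-up. For each fragment F, track |ε-closure(F.start)| and whether F's accept lies in that closure (i.e. whether F accepts ε). A single-symbol fragment has closure size 1 and does not accept ε.
  a|c — new start ε-reaches every alternative's start; none of them accept ε, so the new accept is not reached: C = 1 + 1 + 1 = 3
  (a|c)* — new start has ε-edges to the inner start and to the new accept, so C = 2 + 3 = 5
  c|d — new start ε-reaches every alternative's start; none of them accept ε, so the new accept is not reached: C = 1 + 1 + 1 = 3
  (a|c)*·d·(c|d) — C = 5 + 1 = 6 (closure spills across the concat boundary because the left factor accepts ε)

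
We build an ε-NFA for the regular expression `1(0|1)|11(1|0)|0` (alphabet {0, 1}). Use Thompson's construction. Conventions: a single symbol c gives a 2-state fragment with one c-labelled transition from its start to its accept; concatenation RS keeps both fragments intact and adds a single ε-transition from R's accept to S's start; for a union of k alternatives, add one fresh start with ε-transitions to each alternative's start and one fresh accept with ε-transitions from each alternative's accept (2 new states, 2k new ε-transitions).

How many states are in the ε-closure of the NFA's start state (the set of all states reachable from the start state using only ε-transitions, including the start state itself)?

Let C(F) = |ε-closure(F.start)| within fragment F, and note whether F accepts ε. Symbol fragments have C = 1 and do not accept ε. Then:
  0|1 — new start ε-reaches every alternative's start; none of them accept ε, so the new accept is not reached: C = 1 + 1 + 1 = 3
  1(0|1) — same as the first factor's closure: C = 1
  1|0 — C = 1 + 1 + 1 = 3 (the new accept is not ε-reachable since no branch accepts ε)
  11(1|0) — same as the first factor's closure: C = 1
  1(0|1)|11(1|0)|0 — new start ε-reaches every alternative's start; none of them accept ε, so the new accept is not reached: C = 1 + 1 + 1 + 1 = 4

4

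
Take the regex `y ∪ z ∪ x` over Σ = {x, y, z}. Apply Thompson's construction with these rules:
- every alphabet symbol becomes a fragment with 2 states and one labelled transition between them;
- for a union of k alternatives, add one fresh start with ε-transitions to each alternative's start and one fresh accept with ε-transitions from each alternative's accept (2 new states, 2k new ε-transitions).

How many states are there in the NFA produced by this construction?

Bottom-up over the parse tree:
Each of the 3 symbol leaves contributes a 2-state fragment.
  y ∪ z ∪ x : 8 states

8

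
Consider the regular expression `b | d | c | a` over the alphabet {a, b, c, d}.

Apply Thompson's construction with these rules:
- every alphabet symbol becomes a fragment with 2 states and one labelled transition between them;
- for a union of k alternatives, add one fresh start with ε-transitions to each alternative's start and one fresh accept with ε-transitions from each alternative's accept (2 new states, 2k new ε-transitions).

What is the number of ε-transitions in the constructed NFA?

8

Bottom-up over the parse tree:
Each of the 4 symbol leaves contributes 0 ε-transitions.
  b | d | c | a → 8 ε-transitions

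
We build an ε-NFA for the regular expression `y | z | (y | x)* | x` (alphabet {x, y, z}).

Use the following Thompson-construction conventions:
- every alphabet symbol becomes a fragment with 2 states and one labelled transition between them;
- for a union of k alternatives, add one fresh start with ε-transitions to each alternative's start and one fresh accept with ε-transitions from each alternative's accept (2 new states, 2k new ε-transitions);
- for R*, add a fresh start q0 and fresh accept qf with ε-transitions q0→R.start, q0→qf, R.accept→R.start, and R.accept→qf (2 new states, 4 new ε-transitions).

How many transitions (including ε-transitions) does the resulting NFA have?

21

By structural recursion:
Each of the 5 symbol leaves contributes 1 transition (1 symbol, 0 ε).
  y | x → 6 transitions (2 symbol, 4 ε)
  (y | x)* → 10 transitions (2 symbol, 8 ε)
  y | z | (y | x)* | x → 21 transitions (5 symbol, 16 ε)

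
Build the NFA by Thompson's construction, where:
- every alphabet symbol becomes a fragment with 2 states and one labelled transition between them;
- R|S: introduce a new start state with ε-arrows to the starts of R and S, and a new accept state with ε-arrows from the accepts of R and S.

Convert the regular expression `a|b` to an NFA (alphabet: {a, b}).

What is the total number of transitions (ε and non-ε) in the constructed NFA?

Per subexpression:
Each of the 2 symbol leaves contributes 1 transition (1 symbol, 0 ε).
  a|b → 6 transitions (2 symbol, 4 ε)

6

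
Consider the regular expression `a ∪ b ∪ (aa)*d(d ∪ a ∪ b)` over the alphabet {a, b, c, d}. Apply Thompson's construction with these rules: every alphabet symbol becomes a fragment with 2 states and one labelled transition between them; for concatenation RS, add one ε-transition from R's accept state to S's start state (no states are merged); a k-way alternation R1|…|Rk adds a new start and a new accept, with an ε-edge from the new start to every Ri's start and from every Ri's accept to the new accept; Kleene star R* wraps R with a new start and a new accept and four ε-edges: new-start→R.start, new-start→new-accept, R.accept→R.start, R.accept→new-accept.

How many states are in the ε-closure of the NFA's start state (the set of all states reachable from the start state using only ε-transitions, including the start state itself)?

Let C(F) = |ε-closure(F.start)| within fragment F, and note whether F accepts ε. Symbol fragments have C = 1 and do not accept ε. Then:
  aa : C equals the left operand's closure size = 1 (its accept is not ε-reachable, so the closure stops there)
  (aa)* : the star's fresh start ε-reaches both the body's start and the fresh accept: C = 2 + 1 = 3
  d ∪ a ∪ b : new start ε-reaches every alternative's start; none of them accept ε, so the new accept is not reached: C = 1 + 1 + 1 + 1 = 4
  (aa)*d(d ∪ a ∪ b) : C = 3 + 1 = 4 (closure spills across the concat boundary because the left factor accepts ε)
  a ∪ b ∪ (aa)*d(d ∪ a ∪ b) : new start ε-reaches every alternative's start; none of them accept ε, so the new accept is not reached: C = 1 + 1 + 1 + 4 = 7

7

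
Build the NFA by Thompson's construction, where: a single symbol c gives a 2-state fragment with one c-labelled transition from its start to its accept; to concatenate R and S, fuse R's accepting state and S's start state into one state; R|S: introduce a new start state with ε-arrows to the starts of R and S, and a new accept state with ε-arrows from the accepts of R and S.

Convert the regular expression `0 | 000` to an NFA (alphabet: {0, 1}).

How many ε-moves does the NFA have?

4

Per subexpression:
Each of the 4 symbol leaves contributes 0 ε-transitions.
  000 — 0 ε-transitions
  0 | 000 — 4 ε-transitions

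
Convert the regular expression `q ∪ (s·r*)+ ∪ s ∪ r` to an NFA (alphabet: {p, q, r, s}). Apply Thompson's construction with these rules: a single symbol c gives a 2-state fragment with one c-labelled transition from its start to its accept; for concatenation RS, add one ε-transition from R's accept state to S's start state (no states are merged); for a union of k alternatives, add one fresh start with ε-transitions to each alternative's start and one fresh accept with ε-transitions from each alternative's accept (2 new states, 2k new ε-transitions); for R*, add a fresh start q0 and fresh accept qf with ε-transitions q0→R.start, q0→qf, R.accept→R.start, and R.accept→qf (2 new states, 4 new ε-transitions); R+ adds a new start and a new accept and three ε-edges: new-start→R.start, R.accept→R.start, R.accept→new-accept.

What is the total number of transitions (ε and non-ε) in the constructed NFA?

By structural recursion:
Each of the 5 symbol leaves contributes 1 transition (1 symbol, 0 ε).
  r* → 5 transitions (1 symbol, 4 ε)
  s·r* → 7 transitions (2 symbol, 5 ε)
  (s·r*)+ → 10 transitions (2 symbol, 8 ε)
  q ∪ (s·r*)+ ∪ s ∪ r → 21 transitions (5 symbol, 16 ε)

21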